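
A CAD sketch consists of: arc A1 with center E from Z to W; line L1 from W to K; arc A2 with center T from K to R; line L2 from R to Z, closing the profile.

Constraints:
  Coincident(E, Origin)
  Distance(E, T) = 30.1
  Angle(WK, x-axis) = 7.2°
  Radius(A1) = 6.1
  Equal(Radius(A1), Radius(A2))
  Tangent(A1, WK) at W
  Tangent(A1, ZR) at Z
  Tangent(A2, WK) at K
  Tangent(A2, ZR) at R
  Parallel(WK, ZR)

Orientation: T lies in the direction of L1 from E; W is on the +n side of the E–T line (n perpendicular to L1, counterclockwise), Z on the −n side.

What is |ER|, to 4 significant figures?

30.71

The slot axis is L1's direction at 7.2°, so u = (cos 7.2°, sin 7.2°) = (0.9921, 0.1253) and n = (−sin 7.2°, cos 7.2°) = (-0.1253, 0.9921). E is at the origin and T lies 30.1 along u from E, so T = 30.1·u = (29.86, 3.773). Tangency of A1 to both parallel lines with radius 6.1 puts W and Z at E ± 6.1·n: W = (-0.7645, 6.052), Z = (0.7645, -6.052). Equal radii place K and R the same way about T: K = T + 6.1·n = (29.10, 9.824), R = T − 6.1·n = (30.63, -2.279). Then |ER| = |R − E| = 30.71.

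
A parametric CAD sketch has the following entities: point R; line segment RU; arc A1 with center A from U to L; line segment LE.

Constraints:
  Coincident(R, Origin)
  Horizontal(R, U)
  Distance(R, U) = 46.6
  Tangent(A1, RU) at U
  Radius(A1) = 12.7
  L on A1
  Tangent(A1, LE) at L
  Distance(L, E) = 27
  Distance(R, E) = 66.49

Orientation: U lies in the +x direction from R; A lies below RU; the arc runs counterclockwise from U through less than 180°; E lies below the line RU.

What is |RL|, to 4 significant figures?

41.25

Checks: |AL| = 12.70 ✓; ∠(AL, LE) = 90.00° ✓; |LE| = 27.00 ✓; |RE| = 66.49 ✓.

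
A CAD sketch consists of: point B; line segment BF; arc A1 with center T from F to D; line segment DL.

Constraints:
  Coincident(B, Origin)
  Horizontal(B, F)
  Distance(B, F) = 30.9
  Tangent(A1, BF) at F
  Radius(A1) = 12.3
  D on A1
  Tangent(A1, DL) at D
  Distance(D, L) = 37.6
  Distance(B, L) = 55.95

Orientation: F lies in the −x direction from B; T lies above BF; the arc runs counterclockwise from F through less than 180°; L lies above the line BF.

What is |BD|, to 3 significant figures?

23.2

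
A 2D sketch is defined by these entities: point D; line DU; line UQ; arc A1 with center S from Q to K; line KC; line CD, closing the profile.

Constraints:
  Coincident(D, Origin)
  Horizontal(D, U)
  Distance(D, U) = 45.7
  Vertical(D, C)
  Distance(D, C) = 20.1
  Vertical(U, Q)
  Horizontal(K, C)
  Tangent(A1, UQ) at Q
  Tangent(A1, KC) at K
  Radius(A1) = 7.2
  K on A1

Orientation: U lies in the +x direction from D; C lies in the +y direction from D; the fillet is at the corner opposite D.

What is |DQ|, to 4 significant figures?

47.49

D is at the origin; D and U share the same y with |DU| = 45.7 and U on the +x side, so U = (45.70, 0.000). DC is vertical with |DC| = 20.1 and C on the +y side, so C = (0.000, 20.10). The virtual corner opposite D is at (45.70, 20.10). Since A1 is tangent to UQ there, SQ ⟂ UQ and since A1 is tangent to KC there, SK ⟂ KC, with radius 7.2, so the center S sits 7.2 in from both sides at S = (38.50, 12.90). That places the tangent points at Q = (45.70, 12.90) on UQ and K = (38.50, 20.10) on KC. Then |DQ| = |Q − D| = 47.49.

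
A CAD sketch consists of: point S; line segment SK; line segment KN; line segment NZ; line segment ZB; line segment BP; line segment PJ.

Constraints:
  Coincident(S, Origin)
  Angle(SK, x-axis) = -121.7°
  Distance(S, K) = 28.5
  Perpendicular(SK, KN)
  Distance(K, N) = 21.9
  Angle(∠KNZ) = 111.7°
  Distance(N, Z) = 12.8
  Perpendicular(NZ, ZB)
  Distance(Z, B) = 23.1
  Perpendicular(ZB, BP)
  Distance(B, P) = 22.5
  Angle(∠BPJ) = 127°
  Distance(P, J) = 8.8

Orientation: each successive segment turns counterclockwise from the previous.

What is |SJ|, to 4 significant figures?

36.52

S is at the origin; SK runs at -121.7° with length 28.5, so K = (-14.98, -24.25). SK is perpendicular to KN, so KN runs at -31.70°; with |KN| = 21.9, N = (3.657, -35.76). ∠KNZ = 111.7° gives NZ at 36.60° from the x-axis; with |NZ| = 12.8, Z = (13.93, -28.12). The perpendicularity gives ZB at right angles to NZ, so ZB runs at 126.6°; with |ZB| = 23.1, B = (0.1601, -9.579). ZB ⟂ BP, so BP runs at -143.4°; with |BP| = 22.5, P = (-17.90, -22.99). ∠BPJ = 127.0° gives PJ at -90.40° from the x-axis; with |PJ| = 8.8, J = (-17.96, -31.79). Then |SJ| = |J − S| = 36.52.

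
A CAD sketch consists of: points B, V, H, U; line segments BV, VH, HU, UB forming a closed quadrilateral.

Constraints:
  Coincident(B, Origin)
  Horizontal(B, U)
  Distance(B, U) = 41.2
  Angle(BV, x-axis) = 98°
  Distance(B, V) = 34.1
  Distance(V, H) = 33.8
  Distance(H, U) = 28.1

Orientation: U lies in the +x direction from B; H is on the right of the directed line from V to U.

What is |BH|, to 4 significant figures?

14.65

Checks: B.y = 0.00, U.y = 0.00 ✓; |VH| = 33.80 ✓; |HU| = 28.10 ✓.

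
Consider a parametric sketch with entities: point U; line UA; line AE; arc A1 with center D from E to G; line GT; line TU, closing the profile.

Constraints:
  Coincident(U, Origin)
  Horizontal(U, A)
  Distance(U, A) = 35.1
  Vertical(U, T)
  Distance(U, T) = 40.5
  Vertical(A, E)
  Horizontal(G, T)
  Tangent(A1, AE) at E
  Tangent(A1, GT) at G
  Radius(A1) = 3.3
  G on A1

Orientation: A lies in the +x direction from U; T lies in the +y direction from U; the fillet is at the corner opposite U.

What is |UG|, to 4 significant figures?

51.49

U is at the origin; UA is horizontal with |UA| = 35.1 and A on the +x side, so A = (35.10, 0.000). U and T share the same x with |UT| = 40.5 and T on the +y side, so T = (0.000, 40.50). The virtual corner opposite U is at (35.10, 40.50). A1 meets AE tangentially, so DE is at right angles to AE and since A1 is tangent to GT there, DG ⟂ GT, with radius 3.3, so the center D sits 3.3 in from both sides at D = (31.80, 37.20). That places the tangent points at E = (35.10, 37.20) on AE and G = (31.80, 40.50) on GT. Then |UG| = |G − U| = 51.49.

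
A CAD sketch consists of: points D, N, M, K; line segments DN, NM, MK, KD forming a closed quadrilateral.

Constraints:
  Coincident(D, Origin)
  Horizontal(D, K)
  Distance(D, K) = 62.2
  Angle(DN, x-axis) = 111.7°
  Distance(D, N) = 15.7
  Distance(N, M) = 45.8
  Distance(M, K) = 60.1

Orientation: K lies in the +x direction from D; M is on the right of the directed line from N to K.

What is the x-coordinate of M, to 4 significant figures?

9.357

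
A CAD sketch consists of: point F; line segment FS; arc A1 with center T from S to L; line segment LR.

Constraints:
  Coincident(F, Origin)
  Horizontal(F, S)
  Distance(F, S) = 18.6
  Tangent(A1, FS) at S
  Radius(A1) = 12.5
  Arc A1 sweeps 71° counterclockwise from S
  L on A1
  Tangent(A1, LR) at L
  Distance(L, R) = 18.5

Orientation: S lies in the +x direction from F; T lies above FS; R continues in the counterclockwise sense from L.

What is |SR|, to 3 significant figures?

31.5

F is at the origin; F and S share the same y with |FS| = 18.6 and S on the +x side, so S = (18.6, 0.00). A1 meets FS tangentially, so TS is at right angles to FS, so T = S + (0, 12.5) = (18.6, 12.5). On A1, S sits at bearing -90° from T; a 71° counterclockwise sweep puts L at bearing -19°, so L = T + 12.5·(cos -19°, sin -19°) = (30.4, 8.43). A1 meets LR tangentially, so TL is at right angles to LR, so LR runs along (−sin -19°, cos -19°); with |LR| = 18.5, R = (36.4, 25.9). Then |SR| = |R − S| = 31.5.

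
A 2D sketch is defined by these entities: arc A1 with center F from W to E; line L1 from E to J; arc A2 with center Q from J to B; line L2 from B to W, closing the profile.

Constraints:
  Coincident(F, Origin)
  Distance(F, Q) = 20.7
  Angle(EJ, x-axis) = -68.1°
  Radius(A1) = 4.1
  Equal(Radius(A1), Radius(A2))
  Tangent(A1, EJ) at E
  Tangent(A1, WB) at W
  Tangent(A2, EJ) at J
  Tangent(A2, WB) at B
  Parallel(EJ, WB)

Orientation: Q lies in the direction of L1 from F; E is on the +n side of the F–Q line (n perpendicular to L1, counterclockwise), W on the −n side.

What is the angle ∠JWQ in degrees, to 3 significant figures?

10.4°

The slot axis is L1's direction at -68.1°, so u = (cos -68.1°, sin -68.1°) = (0.373, -0.928) and n = (−sin -68.1°, cos -68.1°) = (0.928, 0.373). F is at the origin and Q lies 20.7 along u from F, so Q = 20.7·u = (7.72, -19.2). Tangency of A1 to both parallel lines with radius 4.1 puts E and W at F ± 4.1·n: E = (3.80, 1.53), W = (-3.80, -1.53). Equal radii place J and B the same way about Q: J = Q + 4.1·n = (11.5, -17.7), B = Q − 4.1·n = (3.92, -20.7). Then cos ∠JWQ = WJ·WQ / (|WJ||WQ|), giving 10.4°.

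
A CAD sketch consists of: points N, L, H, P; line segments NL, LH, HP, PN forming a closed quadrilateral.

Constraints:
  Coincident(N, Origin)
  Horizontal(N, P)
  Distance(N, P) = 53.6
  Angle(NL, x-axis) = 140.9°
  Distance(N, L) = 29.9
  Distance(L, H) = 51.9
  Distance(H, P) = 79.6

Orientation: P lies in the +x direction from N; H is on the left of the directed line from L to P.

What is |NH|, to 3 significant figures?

62.9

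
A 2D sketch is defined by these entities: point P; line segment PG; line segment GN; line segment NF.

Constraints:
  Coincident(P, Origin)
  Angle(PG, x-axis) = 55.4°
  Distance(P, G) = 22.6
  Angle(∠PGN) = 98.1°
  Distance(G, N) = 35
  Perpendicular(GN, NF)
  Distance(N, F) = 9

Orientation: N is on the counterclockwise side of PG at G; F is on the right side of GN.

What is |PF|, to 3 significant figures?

49.4

P is at the origin; PG runs at 55.4° with length 22.6, so G = 22.6·(cos 55.4°, sin 55.4°) = (12.8, 18.6). ∠PGN = 98.1°, so GN runs at 55.4° + (180° − 98.1°) = 137° from the x-axis; with |GN| = 35.0, N = G + 35.0·(cos 137°, sin 137°) = (-12.9, 42.3). The perpendicularity gives NF at right angles to GN; with |NF| = 9.0 on the right of GN, F = N + 9.0·(0.678, 0.735) = (-6.79, 49.0). Then |PF| = |F − P| = 49.4.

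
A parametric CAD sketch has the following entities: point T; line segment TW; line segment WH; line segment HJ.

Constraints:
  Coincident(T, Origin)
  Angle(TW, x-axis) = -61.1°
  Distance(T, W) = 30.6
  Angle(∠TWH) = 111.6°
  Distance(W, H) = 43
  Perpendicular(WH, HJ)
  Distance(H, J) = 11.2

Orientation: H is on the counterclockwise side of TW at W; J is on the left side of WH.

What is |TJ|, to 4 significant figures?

56.94

T is at the origin; TW runs at -61.1° with length 30.6, so W = 30.6·(cos -61.1°, sin -61.1°) = (14.79, -26.79). ∠TWH = 111.6°, so WH runs at -61.1° + (180° − 111.6°) = 7.300° from the x-axis; with |WH| = 43.0, H = W + 43.0·(cos 7.300°, sin 7.300°) = (57.44, -21.33). The perpendicularity gives HJ at right angles to WH; with |HJ| = 11.2 on the left of WH, J = H + 11.2·(-0.1271, 0.9919) = (56.02, -10.22). Then |TJ| = |J − T| = 56.94.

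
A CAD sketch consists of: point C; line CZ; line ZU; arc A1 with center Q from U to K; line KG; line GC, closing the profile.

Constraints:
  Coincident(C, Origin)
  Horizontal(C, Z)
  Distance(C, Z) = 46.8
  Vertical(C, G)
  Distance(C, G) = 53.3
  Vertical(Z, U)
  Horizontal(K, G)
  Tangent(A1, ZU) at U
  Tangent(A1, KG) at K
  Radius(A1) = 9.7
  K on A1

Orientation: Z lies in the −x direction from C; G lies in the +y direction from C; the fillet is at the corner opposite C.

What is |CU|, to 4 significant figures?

63.96

C is at the origin; C and Z share the same y with |CZ| = 46.8 and Z on the −x side, so Z = (-46.80, 0.000). CG is vertical with |CG| = 53.3 and G on the +y side, so G = (0.000, 53.30). The virtual corner opposite C is at (-46.80, 53.30). The tangent condition forces QU to be normal to ZU and since A1 is tangent to KG there, QK ⟂ KG, with radius 9.7, so the center Q sits 9.7 in from both sides at Q = (-37.10, 43.60). That places the tangent points at U = (-46.80, 43.60) on ZU and K = (-37.10, 53.30) on KG. Then |CU| = |U − C| = 63.96.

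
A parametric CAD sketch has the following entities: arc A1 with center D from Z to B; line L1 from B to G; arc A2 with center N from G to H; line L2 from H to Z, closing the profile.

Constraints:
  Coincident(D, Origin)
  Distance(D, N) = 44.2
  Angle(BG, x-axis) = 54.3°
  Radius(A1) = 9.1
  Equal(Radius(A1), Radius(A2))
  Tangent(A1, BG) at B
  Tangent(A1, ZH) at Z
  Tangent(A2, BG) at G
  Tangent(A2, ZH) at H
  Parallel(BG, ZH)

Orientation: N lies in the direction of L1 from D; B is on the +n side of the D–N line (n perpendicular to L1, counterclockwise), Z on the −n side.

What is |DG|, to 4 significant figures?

45.13

The slot axis is L1's direction at 54.3°, so u = (cos 54.3°, sin 54.3°) = (0.5835, 0.8121) and n = (−sin 54.3°, cos 54.3°) = (-0.8121, 0.5835). D is at the origin and N lies 44.2 along u from D, so N = 44.2·u = (25.79, 35.89). Tangency of A1 to both parallel lines with radius 9.1 puts B and Z at D ± 9.1·n: B = (-7.390, 5.310), Z = (7.390, -5.310). Equal radii place G and H the same way about N: G = N + 9.1·n = (18.40, 41.20), H = N − 9.1·n = (33.18, 30.58). Then |DG| = |G − D| = 45.13.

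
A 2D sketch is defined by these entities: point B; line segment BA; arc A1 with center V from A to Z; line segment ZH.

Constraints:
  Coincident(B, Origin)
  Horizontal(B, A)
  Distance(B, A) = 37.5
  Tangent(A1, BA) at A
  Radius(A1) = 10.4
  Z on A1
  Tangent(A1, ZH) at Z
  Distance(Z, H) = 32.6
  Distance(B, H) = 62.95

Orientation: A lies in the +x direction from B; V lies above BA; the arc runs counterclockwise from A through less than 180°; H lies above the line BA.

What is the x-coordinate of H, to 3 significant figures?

45.3

Checks: B.y = 0.00, A.y = 0.00 ✓; |VZ| = 10.40 ✓; ∠(VZ, ZH) = 90.00° ✓; |ZH| = 32.60 ✓; |BH| = 62.95 ✓.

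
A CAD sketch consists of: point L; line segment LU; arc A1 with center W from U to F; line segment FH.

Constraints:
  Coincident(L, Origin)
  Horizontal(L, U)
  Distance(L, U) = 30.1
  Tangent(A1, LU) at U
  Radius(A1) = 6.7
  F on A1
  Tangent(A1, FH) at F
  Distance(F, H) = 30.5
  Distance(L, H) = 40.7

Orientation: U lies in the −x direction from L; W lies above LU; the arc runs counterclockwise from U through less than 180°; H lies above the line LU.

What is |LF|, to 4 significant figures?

24.16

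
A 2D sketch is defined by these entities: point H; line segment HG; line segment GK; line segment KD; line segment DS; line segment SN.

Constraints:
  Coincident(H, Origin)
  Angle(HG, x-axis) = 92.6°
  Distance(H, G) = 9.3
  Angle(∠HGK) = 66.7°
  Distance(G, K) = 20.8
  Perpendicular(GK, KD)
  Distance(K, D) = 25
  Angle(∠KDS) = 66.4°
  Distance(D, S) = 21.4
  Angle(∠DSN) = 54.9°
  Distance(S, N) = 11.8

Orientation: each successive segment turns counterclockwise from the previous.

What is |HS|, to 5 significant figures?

8.2741

H is at the origin; HG runs at 92.6° with length 9.3, so G = (-0.42188, 9.2904). ∠HGK = 66.7° gives GK at -154.10° from the x-axis; with |GK| = 20.8, K = (-19.133, 0.20495). The perpendicularity gives KD at right angles to GK, so KD runs at -64.100°; with |KD| = 25.0, D = (-8.2126, -22.284). ∠KDS = 66.4° gives DS at 49.500° from the x-axis; with |DS| = 21.4, S = (5.6856, -6.0113). Then |HS| = |S − H| = 8.2741.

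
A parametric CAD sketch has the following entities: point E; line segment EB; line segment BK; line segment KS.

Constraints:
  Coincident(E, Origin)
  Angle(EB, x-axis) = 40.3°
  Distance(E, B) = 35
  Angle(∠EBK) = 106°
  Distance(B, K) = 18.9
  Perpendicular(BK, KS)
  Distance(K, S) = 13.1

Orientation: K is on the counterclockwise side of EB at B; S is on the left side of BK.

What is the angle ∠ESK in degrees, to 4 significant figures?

125.7°

E is at the origin; EB runs at 40.3° with length 35.0, so B = 35.0·(cos 40.3°, sin 40.3°) = (26.69, 22.64). ∠EBK = 106.0°, so BK runs at 40.3° + (180° − 106.0°) = 114.3° from the x-axis; with |BK| = 18.9, K = B + 18.9·(cos 114.3°, sin 114.3°) = (18.92, 39.86). The perpendicularity gives KS at right angles to BK; with |KS| = 13.1 on the left of BK, S = K + 13.1·(-0.9114, -0.4115) = (6.976, 34.47). Then cos ∠ESK = SE·SK / (|SE||SK|), giving 125.7°.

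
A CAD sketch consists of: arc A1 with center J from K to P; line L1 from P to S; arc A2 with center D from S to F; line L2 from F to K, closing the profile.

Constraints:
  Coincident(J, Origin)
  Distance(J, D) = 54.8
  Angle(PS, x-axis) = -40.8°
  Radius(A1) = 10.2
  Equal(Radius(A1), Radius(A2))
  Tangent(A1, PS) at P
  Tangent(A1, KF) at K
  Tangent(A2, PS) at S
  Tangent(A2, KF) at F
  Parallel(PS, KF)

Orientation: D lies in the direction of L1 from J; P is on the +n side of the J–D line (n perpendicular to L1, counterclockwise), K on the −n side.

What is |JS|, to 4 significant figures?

55.74

The slot axis is L1's direction at -40.8°, so u = (cos -40.8°, sin -40.8°) = (0.7570, -0.6534) and n = (−sin -40.8°, cos -40.8°) = (0.6534, 0.7570). J is at the origin and D lies 54.8 along u from J, so D = 54.8·u = (41.48, -35.81). Tangency of A1 to both parallel lines with radius 10.2 puts P and K at J ± 10.2·n: P = (6.665, 7.721), K = (-6.665, -7.721). Equal radii place S and F the same way about D: S = D + 10.2·n = (48.15, -28.09), F = D − 10.2·n = (34.82, -43.53). Then |JS| = |S − J| = 55.74.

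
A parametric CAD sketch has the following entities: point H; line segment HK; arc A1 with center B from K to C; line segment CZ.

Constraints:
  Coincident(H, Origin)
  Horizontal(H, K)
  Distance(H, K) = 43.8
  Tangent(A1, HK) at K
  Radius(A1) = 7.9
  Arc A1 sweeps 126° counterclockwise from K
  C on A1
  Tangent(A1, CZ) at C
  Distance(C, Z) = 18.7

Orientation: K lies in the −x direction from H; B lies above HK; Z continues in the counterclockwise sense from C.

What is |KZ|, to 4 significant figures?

28.05

On A1, K sits at bearing -90° from B; a 126° counterclockwise sweep puts C at bearing 36°, so C = B + 7.9·(cos 36°, sin 36°) = (-37.41, 12.54). The tangent condition forces BC to be normal to CZ, so CZ runs along (−sin 36°, cos 36°); with |CZ| = 18.7, Z = (-48.40, 27.67). Then |KZ| = |Z − K| = 28.05.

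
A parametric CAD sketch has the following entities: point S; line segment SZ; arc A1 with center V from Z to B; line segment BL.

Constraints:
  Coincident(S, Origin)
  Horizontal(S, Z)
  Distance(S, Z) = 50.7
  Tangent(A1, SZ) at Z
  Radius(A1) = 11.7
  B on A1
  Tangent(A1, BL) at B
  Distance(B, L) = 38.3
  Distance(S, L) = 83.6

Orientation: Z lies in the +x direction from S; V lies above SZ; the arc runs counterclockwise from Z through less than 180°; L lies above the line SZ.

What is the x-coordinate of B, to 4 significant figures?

62.22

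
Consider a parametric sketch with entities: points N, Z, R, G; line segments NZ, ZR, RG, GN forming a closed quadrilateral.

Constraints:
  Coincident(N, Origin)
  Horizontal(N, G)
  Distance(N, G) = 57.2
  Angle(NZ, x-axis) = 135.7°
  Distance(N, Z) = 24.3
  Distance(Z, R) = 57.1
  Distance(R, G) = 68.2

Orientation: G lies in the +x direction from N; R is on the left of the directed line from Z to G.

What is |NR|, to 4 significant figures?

62.36

Checks: |ZR| = 57.10 ✓; |RG| = 68.20 ✓.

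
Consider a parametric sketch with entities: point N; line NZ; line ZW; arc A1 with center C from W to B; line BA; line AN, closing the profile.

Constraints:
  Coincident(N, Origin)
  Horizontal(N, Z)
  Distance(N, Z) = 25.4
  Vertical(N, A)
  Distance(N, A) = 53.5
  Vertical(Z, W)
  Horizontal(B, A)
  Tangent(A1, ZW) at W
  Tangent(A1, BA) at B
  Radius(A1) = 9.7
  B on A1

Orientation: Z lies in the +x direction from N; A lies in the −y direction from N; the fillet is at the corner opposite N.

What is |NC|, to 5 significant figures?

46.529

N is at the origin; NZ is horizontal with |NZ| = 25.4 and Z on the +x side, so Z = (25.400, 0.0000). NA is vertical with |NA| = 53.5 and A on the −y side, so A = (0.0000, -53.500). The virtual corner opposite N is at (25.400, -53.500). A1 meets ZW tangentially, so CW is at right angles to ZW and tangency of A1 to BA means the radius CB is perpendicular to BA, with radius 9.7, so the center C sits 9.7 in from both sides at C = (15.700, -43.800). Then |NC| = |C − N| = 46.529.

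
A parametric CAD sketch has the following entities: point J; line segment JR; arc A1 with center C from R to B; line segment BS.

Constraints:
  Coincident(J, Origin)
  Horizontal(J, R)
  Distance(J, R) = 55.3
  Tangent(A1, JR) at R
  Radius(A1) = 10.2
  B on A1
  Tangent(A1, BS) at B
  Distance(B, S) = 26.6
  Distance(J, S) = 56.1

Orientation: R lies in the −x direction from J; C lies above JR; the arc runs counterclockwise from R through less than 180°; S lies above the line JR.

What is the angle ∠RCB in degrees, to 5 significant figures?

85.580°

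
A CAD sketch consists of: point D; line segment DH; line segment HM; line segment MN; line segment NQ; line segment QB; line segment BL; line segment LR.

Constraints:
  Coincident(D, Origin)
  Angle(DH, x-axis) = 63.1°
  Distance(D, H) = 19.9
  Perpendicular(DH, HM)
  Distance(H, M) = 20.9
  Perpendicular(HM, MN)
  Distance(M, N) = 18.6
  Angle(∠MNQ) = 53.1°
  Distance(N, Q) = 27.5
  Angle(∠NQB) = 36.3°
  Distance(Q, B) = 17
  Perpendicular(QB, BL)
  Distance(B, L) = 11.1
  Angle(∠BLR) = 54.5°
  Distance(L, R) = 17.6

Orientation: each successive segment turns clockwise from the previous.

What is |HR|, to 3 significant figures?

3.38

D is at the origin; DH runs at 63.1° with length 19.9, so H = (9.00, 17.7). The perpendicularity gives HM at right angles to DH, so HM runs at -26.9°; with |HM| = 20.9, M = (27.6, 8.29). HM is perpendicular to MN, so MN runs at -117°; with |MN| = 18.6, N = (19.2, -8.30). ∠MNQ = 53.1° gives NQ at 116° from the x-axis; with |NQ| = 27.5, Q = (7.09, 16.4). ∠NQB = 36.3° gives QB at -27.5° from the x-axis; with |QB| = 17.0, B = (22.2, 8.53). The perpendicularity gives BL at right angles to QB, so BL runs at -118°; with |BL| = 11.1, L = (17.0, -1.32). ∠BLR = 54.5° gives LR at 117° from the x-axis; with |LR| = 17.6, R = (9.05, 14.4). Then |HR| = |R − H| = 3.38.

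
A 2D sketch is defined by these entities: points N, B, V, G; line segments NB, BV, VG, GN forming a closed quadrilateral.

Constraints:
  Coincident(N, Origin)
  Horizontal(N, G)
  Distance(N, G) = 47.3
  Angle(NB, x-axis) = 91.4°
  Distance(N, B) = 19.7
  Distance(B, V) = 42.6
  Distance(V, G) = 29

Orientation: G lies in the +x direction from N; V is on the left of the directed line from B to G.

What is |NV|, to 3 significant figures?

50.0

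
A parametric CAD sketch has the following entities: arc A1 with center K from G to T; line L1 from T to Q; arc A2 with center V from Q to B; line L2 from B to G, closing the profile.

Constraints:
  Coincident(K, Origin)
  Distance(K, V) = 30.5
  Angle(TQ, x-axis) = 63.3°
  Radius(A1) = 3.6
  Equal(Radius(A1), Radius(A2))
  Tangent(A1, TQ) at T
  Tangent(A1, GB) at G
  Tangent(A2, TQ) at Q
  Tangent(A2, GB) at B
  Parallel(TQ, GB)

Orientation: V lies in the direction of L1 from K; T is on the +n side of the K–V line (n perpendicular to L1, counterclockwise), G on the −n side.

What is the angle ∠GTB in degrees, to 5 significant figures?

76.718°

The slot axis is L1's direction at 63.3°, so u = (cos 63.3°, sin 63.3°) = (0.44932, 0.89337) and n = (−sin 63.3°, cos 63.3°) = (-0.89337, 0.44932). K is at the origin and V lies 30.5 along u from K, so V = 30.5·u = (13.704, 27.248). Tangency of A1 to both parallel lines with radius 3.6 puts T and G at K ± 3.6·n: T = (-3.2161, 1.6175), G = (3.2161, -1.6175). Equal radii place Q and B the same way about V: Q = V + 3.6·n = (10.488, 28.865), B = V − 3.6·n = (16.920, 25.630). Then cos ∠GTB = TG·TB / (|TG||TB|), giving 76.718°.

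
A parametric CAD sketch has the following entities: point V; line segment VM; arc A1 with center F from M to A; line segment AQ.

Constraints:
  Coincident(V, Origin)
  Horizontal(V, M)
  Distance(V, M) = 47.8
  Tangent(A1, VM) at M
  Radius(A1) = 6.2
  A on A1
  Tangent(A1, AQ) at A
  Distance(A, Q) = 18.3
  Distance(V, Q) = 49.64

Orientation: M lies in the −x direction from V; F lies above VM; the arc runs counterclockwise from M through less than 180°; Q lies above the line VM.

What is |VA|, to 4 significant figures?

42.14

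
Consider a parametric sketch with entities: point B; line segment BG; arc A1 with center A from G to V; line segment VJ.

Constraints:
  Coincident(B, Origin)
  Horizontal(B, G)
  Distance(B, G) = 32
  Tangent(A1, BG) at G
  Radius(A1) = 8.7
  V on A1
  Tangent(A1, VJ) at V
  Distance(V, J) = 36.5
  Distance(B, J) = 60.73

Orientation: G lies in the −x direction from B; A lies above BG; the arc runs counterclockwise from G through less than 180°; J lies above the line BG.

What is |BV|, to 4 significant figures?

27.29

Checks: |AV| = 8.700 ✓; ∠(AV, VJ) = 90.00° ✓; |VJ| = 36.50 ✓; |BJ| = 60.73 ✓.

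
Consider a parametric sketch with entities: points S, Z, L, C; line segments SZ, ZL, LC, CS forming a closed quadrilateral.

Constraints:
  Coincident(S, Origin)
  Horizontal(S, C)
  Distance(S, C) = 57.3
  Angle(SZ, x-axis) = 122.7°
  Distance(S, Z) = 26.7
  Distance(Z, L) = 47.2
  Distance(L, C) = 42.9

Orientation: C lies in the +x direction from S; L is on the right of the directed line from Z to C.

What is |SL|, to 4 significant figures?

21.12

Checks: |ZL| = 47.20 ✓; |LC| = 42.90 ✓.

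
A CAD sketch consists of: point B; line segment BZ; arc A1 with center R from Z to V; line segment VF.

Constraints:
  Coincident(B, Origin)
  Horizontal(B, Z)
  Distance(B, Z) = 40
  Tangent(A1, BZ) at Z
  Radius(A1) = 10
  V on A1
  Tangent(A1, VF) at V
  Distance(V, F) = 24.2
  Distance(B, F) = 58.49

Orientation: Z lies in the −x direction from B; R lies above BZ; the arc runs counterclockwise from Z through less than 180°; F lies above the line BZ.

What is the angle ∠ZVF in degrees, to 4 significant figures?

116.5°

B is at the origin; B and Z share the same y with |BZ| = 40.0 and Z on the −x side, so Z = (-40.00, 0.000). Tangency of A1 to BZ means the radius RZ is perpendicular to BZ, so R = Z + (0, 10) = (-40.00, 10.00). Since RV ⟂ VF (tangency), |RF| = √(10.0² + 24.2²) = 26.18 regardless of where V sits on A1. So F lies on both circle(B, 58.49) and circle(R, 26.18); the above-BZ intersection is F = (-46.61, 35.34). V is the foot of the tangent from F: V = (-32.02, 16.03).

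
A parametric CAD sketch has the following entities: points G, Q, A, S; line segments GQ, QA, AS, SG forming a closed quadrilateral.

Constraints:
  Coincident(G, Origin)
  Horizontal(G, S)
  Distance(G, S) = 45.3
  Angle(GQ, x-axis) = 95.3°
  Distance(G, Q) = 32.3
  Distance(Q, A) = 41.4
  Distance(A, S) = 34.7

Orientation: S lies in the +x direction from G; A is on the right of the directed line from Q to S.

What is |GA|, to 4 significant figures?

13.10

G is at the origin; G and S share the same y with |GS| = 45.3 and S in +x, so S = (45.3, 0). GQ runs at 95.3° with |GQ| = 32.3, so Q = (-2.984, 32.16). A is determined by |QA| = 41.4 and |AS| = 34.7 together: it lies at the intersection of circle(Q, 41.4) and circle(S, 34.7). With |QS| = 58.01, the foot of the radical line on QS is 33.40 from Q and the perpendicular offset is √(41.4² − 33.40²) = 24.46. Taking the right-of-QS solution: A = (11.26, -6.712).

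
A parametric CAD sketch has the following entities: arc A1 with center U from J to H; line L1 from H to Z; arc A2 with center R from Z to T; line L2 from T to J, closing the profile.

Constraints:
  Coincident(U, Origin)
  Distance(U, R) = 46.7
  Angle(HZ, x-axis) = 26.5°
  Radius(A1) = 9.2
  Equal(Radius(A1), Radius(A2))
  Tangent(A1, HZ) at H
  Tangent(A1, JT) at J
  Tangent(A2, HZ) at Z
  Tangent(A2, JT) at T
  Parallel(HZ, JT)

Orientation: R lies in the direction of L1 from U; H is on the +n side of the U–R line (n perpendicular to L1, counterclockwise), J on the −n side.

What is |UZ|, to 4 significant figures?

47.60

Tangency of A1 to both parallel lines with radius 9.2 puts H and J at U ± 9.2·n: H = (-4.105, 8.233), J = (4.105, -8.233). Equal radii place Z and T the same way about R: Z = R + 9.2·n = (37.69, 29.07), T = R − 9.2·n = (45.90, 12.60). Then |UZ| = |Z − U| = 47.60.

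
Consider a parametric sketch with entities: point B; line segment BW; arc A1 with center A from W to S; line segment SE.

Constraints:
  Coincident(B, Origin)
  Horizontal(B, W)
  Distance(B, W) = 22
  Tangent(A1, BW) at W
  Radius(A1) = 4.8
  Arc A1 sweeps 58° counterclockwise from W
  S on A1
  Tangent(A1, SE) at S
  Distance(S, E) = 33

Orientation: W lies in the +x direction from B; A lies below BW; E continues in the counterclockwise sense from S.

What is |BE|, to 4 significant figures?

30.25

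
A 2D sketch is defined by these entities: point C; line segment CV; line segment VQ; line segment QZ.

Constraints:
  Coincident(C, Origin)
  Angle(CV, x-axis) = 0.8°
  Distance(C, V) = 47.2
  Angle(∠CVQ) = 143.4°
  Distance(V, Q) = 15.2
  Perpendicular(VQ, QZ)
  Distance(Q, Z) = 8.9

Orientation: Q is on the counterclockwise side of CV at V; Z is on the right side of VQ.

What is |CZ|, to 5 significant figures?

64.738

C is at the origin; CV runs at 0.8° with length 47.2, so V = 47.2·(cos 0.8°, sin 0.8°) = (47.195, 0.65901). ∠CVQ = 143.4°, so VQ runs at 0.8° + (180° − 143.4°) = 37.400° from the x-axis; with |VQ| = 15.2, Q = V + 15.2·(cos 37.400°, sin 37.400°) = (59.271, 9.8911). The perpendicularity gives QZ at right angles to VQ; with |QZ| = 8.9 on the right of VQ, Z = Q + 8.9·(0.60738, -0.79441) = (64.676, 2.8208). Then |CZ| = |Z − C| = 64.738.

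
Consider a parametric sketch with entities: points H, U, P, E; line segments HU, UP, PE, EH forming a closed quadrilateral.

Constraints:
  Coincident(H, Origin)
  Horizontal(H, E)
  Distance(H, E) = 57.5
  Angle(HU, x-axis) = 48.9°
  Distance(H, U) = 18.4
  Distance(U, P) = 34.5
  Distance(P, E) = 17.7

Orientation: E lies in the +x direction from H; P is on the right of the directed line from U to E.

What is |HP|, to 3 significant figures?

41.0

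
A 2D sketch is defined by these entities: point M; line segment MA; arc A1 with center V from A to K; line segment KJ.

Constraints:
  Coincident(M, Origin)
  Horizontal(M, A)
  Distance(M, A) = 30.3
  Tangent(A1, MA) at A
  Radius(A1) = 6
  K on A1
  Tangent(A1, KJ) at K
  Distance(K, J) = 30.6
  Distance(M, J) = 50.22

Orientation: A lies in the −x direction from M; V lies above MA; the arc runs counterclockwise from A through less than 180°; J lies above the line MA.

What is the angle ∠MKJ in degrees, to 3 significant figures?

126°

M is at the origin; MA is horizontal with |MA| = 30.3 and A on the −x side, so A = (-30.3, 0.00). A1 meets MA tangentially, so VA is at right angles to MA, so V = A + (0, 6) = (-30.3, 6.00). Since VK ⟂ KJ (tangency), |VJ| = √(6.0² + 30.6²) = 31.2 regardless of where K sits on A1. So J lies on both circle(M, 50.22) and circle(V, 31.2); the above-MA intersection is J = (-34.0, 37.0). K is the foot of the tangent from J: K = (-24.6, 7.84).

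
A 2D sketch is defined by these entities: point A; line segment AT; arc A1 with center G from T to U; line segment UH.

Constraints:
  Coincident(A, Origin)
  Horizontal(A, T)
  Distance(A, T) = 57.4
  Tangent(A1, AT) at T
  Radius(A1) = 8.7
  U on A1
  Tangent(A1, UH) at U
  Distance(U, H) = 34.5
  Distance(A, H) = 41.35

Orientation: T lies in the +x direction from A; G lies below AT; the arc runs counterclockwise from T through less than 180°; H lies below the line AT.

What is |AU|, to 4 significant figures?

50.79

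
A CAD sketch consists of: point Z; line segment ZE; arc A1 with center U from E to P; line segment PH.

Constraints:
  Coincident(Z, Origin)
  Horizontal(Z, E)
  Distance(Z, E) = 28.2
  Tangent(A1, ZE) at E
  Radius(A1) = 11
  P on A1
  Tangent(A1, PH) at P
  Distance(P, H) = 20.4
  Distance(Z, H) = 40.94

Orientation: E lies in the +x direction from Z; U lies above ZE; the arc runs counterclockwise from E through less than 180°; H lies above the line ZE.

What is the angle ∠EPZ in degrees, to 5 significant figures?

38.861°

Checks: Z.y = 0.00, E.y = 0.00 ✓; |UP| = 11.00 ✓; ∠(UP, PH) = 90.00° ✓; |PH| = 20.40 ✓; |ZH| = 40.94 ✓.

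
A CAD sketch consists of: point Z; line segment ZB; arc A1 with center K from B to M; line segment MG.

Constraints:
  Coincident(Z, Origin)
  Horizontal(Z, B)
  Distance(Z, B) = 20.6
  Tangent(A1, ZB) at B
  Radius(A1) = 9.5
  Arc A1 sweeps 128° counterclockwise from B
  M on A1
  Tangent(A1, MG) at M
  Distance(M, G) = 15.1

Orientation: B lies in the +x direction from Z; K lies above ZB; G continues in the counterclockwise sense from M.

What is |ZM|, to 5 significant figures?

32.006

A1 meets ZB tangentially, so KB is at right angles to ZB, so K = B + (0, 9.5) = (20.600, 9.5000). On A1, B sits at bearing -90° from K; a 128° counterclockwise sweep puts M at bearing 38°, so M = K + 9.5·(cos 38°, sin 38°) = (28.086, 15.349). Then |ZM| = |M − Z| = 32.006.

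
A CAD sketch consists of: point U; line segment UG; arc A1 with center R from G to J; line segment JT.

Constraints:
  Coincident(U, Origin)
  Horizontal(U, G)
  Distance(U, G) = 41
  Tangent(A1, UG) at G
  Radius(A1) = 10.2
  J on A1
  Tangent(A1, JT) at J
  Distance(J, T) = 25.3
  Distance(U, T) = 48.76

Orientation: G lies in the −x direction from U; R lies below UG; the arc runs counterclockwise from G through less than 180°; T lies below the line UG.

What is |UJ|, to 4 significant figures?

51.63

Checks: ∠(RG, GU) = 90.00° ✓; |RJ| = 10.20 ✓; ∠(RJ, JT) = 90.00° ✓; |JT| = 25.30 ✓; |UT| = 48.76 ✓.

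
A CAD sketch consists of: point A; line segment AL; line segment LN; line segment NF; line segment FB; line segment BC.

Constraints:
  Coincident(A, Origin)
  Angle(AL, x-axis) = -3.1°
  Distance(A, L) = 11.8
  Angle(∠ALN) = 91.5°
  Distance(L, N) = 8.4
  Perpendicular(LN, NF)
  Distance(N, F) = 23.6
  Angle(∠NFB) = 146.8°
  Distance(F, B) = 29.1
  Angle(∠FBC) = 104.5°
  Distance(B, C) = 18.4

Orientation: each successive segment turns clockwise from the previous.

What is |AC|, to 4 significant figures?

39.03

A is at the origin; AL runs at -3.1° with length 11.8, so L = (11.78, -0.6381). ∠ALN = 91.5° gives LN at -91.60° from the x-axis; with |LN| = 8.4, N = (11.55, -9.035). The perpendicularity gives NF at right angles to LN, so NF runs at 178.4°; with |NF| = 23.6, F = (-12.04, -8.376). ∠NFB = 146.8° gives FB at 145.2° from the x-axis; with |FB| = 29.1, B = (-35.94, 8.232). ∠FBC = 104.5° gives BC at 69.70° from the x-axis; with |BC| = 18.4, C = (-29.55, 25.49). Then |AC| = |C − A| = 39.03.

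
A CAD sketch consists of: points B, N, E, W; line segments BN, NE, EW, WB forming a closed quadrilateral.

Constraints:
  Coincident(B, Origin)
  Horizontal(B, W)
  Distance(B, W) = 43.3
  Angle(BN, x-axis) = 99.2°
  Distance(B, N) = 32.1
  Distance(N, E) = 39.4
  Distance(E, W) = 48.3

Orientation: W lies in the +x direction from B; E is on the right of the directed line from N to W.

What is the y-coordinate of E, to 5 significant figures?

-7.7058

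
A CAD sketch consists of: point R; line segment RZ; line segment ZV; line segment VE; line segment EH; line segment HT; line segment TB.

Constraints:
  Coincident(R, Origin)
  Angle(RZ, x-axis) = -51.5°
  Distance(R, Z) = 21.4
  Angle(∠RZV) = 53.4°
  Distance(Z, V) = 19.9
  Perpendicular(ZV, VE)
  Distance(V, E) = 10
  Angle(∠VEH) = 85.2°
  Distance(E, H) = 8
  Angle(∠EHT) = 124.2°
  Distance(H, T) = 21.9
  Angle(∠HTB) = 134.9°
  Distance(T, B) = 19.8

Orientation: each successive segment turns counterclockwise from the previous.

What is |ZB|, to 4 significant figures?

29.54

∠EHT = 124.2° gives HT at -44.30° from the x-axis; with |HT| = 21.9, T = (23.05, -18.12). ∠HTB = 134.9° gives TB at 0.8000° from the x-axis; with |TB| = 19.8, B = (42.84, -17.84). Then |ZB| = |B − Z| = 29.54.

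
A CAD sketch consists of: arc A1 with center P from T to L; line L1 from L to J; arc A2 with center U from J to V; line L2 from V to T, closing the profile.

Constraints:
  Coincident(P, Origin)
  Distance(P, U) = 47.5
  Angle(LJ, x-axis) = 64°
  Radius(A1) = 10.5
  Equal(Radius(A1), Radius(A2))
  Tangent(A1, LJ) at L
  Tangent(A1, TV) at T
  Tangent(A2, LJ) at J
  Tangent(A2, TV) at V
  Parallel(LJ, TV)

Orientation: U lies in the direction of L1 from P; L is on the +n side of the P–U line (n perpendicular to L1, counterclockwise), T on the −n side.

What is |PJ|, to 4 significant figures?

48.65

Tangency of A1 to both parallel lines with radius 10.5 puts L and T at P ± 10.5·n: L = (-9.437, 4.603), T = (9.437, -4.603). Equal radii place J and V the same way about U: J = U + 10.5·n = (11.39, 47.30), V = U − 10.5·n = (30.26, 38.09). Then |PJ| = |J − P| = 48.65.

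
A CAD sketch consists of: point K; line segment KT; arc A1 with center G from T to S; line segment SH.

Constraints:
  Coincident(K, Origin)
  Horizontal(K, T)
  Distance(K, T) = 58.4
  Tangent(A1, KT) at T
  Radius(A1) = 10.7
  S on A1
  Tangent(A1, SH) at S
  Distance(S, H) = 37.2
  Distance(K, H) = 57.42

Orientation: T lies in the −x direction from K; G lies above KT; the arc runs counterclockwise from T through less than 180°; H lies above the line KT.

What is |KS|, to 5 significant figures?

48.744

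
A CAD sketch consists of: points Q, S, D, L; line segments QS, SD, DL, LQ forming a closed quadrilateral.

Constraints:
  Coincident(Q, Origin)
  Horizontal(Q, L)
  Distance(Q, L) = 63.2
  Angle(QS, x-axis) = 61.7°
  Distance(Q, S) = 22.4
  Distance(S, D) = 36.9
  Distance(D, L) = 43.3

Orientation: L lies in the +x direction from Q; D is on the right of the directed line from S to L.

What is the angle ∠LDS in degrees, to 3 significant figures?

88.5°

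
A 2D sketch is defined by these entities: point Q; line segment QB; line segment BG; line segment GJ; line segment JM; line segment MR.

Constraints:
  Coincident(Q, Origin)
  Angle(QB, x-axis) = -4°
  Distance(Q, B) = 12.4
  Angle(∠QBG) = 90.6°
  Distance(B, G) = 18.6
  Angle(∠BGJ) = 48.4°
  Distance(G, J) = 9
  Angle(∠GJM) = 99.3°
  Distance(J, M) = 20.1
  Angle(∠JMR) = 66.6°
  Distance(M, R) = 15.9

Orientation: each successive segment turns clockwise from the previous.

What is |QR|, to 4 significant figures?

26.89

∠GJM = 99.3° gives JM at 54.30° from the x-axis; with |JM| = 20.1, M = (16.63, 3.255). ∠JMR = 66.6° gives MR at -59.10° from the x-axis; with |MR| = 15.9, R = (24.80, -10.39). Then |QR| = |R − Q| = 26.89.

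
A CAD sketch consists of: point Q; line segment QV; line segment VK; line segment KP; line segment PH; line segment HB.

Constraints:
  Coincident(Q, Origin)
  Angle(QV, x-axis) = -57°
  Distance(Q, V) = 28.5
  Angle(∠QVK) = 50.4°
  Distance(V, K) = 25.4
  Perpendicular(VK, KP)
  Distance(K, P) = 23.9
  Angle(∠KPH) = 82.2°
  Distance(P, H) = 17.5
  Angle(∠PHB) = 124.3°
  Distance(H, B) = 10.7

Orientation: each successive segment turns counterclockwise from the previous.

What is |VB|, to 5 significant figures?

12.393

Q is at the origin; QV runs at -57.0° with length 28.5, so V = (15.522, -23.902). ∠QVK = 50.4° gives VK at 72.600° from the x-axis; with |VK| = 25.4, K = (23.118, 0.33559). VK ⟂ KP, so KP runs at 162.60°; with |KP| = 23.9, P = (0.31150, 7.4827). ∠KPH = 82.2° gives PH at -99.600° from the x-axis; with |PH| = 17.5, H = (-2.6069, -9.7723). ∠PHB = 124.3° gives HB at -43.900° from the x-axis; with |HB| = 10.7, B = (5.1029, -17.192). Then |VB| = |B − V| = 12.393.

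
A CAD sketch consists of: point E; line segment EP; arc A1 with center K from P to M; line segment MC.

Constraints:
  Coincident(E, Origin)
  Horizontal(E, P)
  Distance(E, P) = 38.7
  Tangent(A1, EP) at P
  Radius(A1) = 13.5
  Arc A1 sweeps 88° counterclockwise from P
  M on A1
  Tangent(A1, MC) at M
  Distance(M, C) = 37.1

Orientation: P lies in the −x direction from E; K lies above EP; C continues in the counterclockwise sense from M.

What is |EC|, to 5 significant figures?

55.520

E is at the origin; E and P share the same y with |EP| = 38.7 and P on the −x side, so P = (-38.700, 0.0000). The tangent condition forces KP to be normal to EP, so K = P + (0, 13.5) = (-38.700, 13.500). On A1, P sits at bearing -90° from K; an 88° counterclockwise sweep puts M at bearing -2°, so M = K + 13.5·(cos -2°, sin -2°) = (-25.208, 13.029). A1 meets MC tangentially, so KM is at right angles to MC, so MC runs along (−sin -2°, cos -2°); with |MC| = 37.1, C = (-23.913, 50.106). Then |EC| = |C − E| = 55.520.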